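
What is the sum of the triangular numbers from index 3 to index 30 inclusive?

4956

Σ i(i+1)/2 = (Σi² + Σi) / 2 over i = 3..30.
Σi = 465 − 3 = 462 and Σi² = 9455 − 5 = 9450.
(1·9450 + 1·462) / 2 = 9912/2 = 4956.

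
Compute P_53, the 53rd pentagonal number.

53·(3·53 − 1)/2 = 53·158/2 = 53·79 = 4187.

4187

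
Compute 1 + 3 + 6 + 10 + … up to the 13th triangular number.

455

Σ i(i+1)/2 = (Σi² + Σi) / 2 over i = 1..13.
Σi = 91 and Σi² = 819.
(1·819 + 1·91) / 2 = 910/2 = 455.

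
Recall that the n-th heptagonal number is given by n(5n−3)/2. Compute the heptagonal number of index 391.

381616

391·(5·391 − 3)/2 = 391·1952/2 = 391·976 = 381616.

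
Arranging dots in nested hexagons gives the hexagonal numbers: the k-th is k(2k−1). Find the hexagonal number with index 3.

15

The 3rd hexagonal number is n(2n−1) with n = 3.
3·(2·3 − 1) = 3·5 = 15.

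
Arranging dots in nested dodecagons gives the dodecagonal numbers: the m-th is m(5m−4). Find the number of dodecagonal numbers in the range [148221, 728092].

210

The n-th dodecagonal number is n(5n−4).
Smallest index with value ≥ 148221: n = 173 (giving 148953).
Largest index with value ≤ 728092: n = 382 (giving 728092).
Indices 173 through 382: 210 terms.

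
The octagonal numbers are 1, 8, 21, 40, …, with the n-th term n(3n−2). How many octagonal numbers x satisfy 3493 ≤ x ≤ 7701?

The n-th octagonal number is n(3n−2).
Smallest index with value ≥ 3493: n = 35 (giving 3605).
Largest index with value ≤ 7701: n = 51 (giving 7701).
Indices 35 through 51: 17 terms.

17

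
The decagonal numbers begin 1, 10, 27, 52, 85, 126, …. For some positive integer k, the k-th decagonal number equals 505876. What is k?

356

Set n(4n−3) = 505876, giving 4n² − 3n − 505876 = 0.
So n = (3 + 2845) / 8 = 2848/8 = 356.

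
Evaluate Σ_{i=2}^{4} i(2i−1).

Σ i(2i−1) = 2Σi² − Σi over i = 2..4.
Σi = 10 − 1 = 9 and Σi² = 30 − 1 = 29.
2·29 − 1·9 = 49.

49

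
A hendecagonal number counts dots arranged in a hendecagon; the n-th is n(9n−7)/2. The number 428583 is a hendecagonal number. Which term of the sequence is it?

309

Set n(9n−7)/2 = 428583, giving 9n² − 7n − 857166 = 0.
So n = (7 + 5555) / 18 = 5562/18 = 309.
Check: 309·(9·309 − 7)/2 = 428583. ✓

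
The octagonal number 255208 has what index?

Set n(3n−2) = 255208, giving 3n² − 2n − 255208 = 0.
The discriminant is 4 + 12·255208 = 3062500, and √3062500 = 1750.
So n = (2 + 1750) / 6 = 1752/6 = 292.

292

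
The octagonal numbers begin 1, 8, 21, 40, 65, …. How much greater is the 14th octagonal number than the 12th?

152

14·(3·14 − 2) = 560 and 12·(3·12 − 2) = 408.
Difference: 560 − 408 = 152.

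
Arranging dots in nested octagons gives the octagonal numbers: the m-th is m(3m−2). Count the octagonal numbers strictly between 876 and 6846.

The n-th octagonal number is n(3n−2).
Smallest index with value > 876: n = 18 (giving 936).
Largest index with value < 6846: n = 48 (giving 6816).
Indices 18 through 48: 31 terms.

31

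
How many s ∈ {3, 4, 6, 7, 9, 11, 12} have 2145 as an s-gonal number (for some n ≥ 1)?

2

s = 3: P(3, 65) = 2145. ✓
s = 4: P(4, 46) = 2116 and P(4, 47) = 2209; 2145 is not s-gonal.
s = 6: P(6, 33) = 2145. ✓
s = 7: P(7, 29) = 2059 and P(7, 30) = 2205; 2145 is not s-gonal.
s = 9: P(9, 25) = 2125 and P(9, 26) = 2301; 2145 is not s-gonal.
s = 11: P(11, 22) = 2101 and P(11, 23) = 2300; 2145 is not s-gonal.
s = 12: P(12, 21) = 2121 and P(12, 22) = 2332; 2145 is not s-gonal.
Hits: s ∈ {3, 6} → 2.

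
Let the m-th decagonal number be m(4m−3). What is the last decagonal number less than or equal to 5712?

Solve n(4n−3) ≤ 5712 for integer n.
n = 38 gives 5662 ≤ 5712, while n = 39 gives 5967 > 5712; so the answer is 5662.

5662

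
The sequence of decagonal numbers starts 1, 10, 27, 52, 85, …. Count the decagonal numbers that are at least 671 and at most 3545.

The n-th decagonal number is n(4n−3).
Smallest index with value ≥ 671: n = 14 (giving 742).
Largest index with value ≤ 3545: n = 30 (giving 3510).
Indices 14 through 30: 17 terms.

17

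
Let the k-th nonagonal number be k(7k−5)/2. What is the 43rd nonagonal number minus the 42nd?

Consecutive nonagonal numbers differ by 7n − 6: here 7·43 − 6 = 295.

295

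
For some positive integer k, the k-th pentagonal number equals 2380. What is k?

Set n(3n−1)/2 = 2380, giving 3n² − n − 4760 = 0.
The discriminant is 1 + 24·2380 = 57121, and √57121 = 239.
So n = (1 + 239) / 6 = 240/6 = 40.

40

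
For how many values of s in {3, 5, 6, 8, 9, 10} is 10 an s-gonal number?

2

s = 3: P(3, 4) = 10. ✓
s = 5: P(5, 2) = 5 and P(5, 3) = 12; 10 is not s-gonal.
s = 6: P(6, 2) = 6 and P(6, 3) = 15; 10 is not s-gonal.
s = 8: P(8, 2) = 8 and P(8, 3) = 21; 10 is not s-gonal.
s = 9: P(9, 2) = 9 and P(9, 3) = 24; 10 is not s-gonal.
s = 10: P(10, 2) = 10. ✓
Hits: s ∈ {3, 10} → 2.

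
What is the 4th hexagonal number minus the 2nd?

4·(2·4 − 1) = 28 and 2·(2·2 − 1) = 6.
Difference: 28 − 6 = 22.

22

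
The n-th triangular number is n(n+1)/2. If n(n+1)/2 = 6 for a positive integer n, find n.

3

Set n(n+1)/2 = 6, giving n² + n − 12 = 0.
So n = (-1 + 7) / 2 = 6/2 = 3.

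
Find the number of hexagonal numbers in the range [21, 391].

11

The n-th hexagonal number is n(2n−1).
Smallest index with value ≥ 21: n = 4 (giving 28).
Largest index with value ≤ 391: n = 14 (giving 378).
Indices 4 through 14: 11 terms.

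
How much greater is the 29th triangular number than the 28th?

29

Consecutive triangular numbers differ by n: T_{29} − T_{28} = 29.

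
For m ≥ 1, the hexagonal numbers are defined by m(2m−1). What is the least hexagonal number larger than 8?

15

Solve n(2n−1) > 8 for integer n.
The largest n with value ≤ 8 is 2 (since 6 ≤ 8 < 15), so the first above is n = 3, value 15.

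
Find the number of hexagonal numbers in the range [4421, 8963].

The n-th hexagonal number is n(2n−1).
Smallest index with value ≥ 4421: n = 48 (giving 4560).
Largest index with value ≤ 8963: n = 67 (giving 8911).
Indices 48 through 67: 20 terms.

20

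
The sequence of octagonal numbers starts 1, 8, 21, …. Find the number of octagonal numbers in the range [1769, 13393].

43

The n-th octagonal number is n(3n−2).
Smallest index with value ≥ 1769: n = 25 (giving 1825).
Largest index with value ≤ 13393: n = 67 (giving 13333).
Indices 25 through 67: 43 terms.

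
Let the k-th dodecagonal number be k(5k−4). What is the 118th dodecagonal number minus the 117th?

Consecutive dodecagonal numbers differ by 10n − 9: here 10·118 − 9 = 1171.

1171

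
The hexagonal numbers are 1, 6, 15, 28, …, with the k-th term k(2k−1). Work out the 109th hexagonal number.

The 109th hexagonal number is n(2n−1) with n = 109.
109·(2·109 − 1) = 109·217 = 23653.

23653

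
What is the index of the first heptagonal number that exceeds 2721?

34

Solve n(5n−3)/2 > 2721 for integer n.
The largest n with value ≤ 2721 is 33 (since 2673 ≤ 2721 < 2839), so the first above is n = 34, value 2839.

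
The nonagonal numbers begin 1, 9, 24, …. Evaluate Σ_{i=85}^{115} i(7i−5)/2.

Σ i(7i−5)/2 = (7Σi² − 5Σi) / 2 over i = 85..115.
Σi = 6670 − 3570 = 3100 and Σi² = 513590 − 201110 = 312480.
(7·312480 − 5·3100) / 2 = 2171860/2 = 1085930.

1085930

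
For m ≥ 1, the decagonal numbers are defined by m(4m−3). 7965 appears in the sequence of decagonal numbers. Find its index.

45

Set n(4n−3) = 7965, giving 4n² − 3n − 7965 = 0.
The discriminant is 9 + 16·7965 = 127449, and √127449 = 357.
So n = (3 + 357) / 8 = 360/8 = 45.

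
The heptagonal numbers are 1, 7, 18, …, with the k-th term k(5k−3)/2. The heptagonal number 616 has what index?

16

Set n(5n−3)/2 = 616, giving 5n² − 3n − 1232 = 0.
The discriminant is 9 + 40·616 = 24649, and √24649 = 157.
So n = (3 + 157) / 10 = 160/10 = 16.
Check: 16·(5·16 − 3)/2 = 616. ✓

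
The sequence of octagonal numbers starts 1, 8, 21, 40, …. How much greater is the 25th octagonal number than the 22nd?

25·(3·25 − 2) = 1825 and 22·(3·22 − 2) = 1408.
Difference: 1825 − 1408 = 417.

417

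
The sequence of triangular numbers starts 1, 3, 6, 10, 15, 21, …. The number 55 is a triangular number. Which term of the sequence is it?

10

Set n(n+1)/2 = 55, giving n² + n − 110 = 0.
The discriminant is 1 + 8·55 = 441, and √441 = 21.
So n = (-1 + 21) / 2 = 20/2 = 10.
Check: 10·11/2 = 55. ✓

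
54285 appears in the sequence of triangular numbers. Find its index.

Set n(n+1)/2 = 54285, giving n² + n − 108570 = 0.
The discriminant is 1 + 8·54285 = 434281, and √434281 = 659.
So n = (-1 + 659) / 2 = 658/2 = 329.
Check: 329·330/2 = 54285. ✓

329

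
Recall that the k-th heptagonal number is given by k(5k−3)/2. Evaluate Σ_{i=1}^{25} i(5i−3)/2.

13325

Σ i(5i−3)/2 = (5Σi² − 3Σi) / 2 over i = 1..25.
Σi = 325 and Σi² = 5525.
(5·5525 − 3·325) / 2 = 26650/2 = 13325.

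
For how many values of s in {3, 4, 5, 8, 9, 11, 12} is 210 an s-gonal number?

2

s = 3: P(3, 20) = 210. ✓
s = 4: P(4, 14) = 196 and P(4, 15) = 225; 210 is not s-gonal.
s = 5: P(5, 12) = 210. ✓
s = 8: P(8, 8) = 176 and P(8, 9) = 225; 210 is not s-gonal.
s = 9: P(9, 8) = 204 and P(9, 9) = 261; 210 is not s-gonal.
s = 11: P(11, 7) = 196 and P(11, 8) = 260; 210 is not s-gonal.
s = 12: P(12, 6) = 156 and P(12, 7) = 217; 210 is not s-gonal.
Hits: s ∈ {3, 5} → 2.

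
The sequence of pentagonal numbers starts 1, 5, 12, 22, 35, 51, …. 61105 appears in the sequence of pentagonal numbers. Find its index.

Set n(3n−1)/2 = 61105, giving 3n² − n − 122210 = 0.
The discriminant is 1 + 24·61105 = 1466521, and √1466521 = 1211.
So n = (1 + 1211) / 6 = 1212/6 = 202.

202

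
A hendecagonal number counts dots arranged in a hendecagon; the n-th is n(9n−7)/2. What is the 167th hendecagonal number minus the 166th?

1495

Consecutive hendecagonal numbers differ by 9n − 8: here 9·167 − 8 = 1495.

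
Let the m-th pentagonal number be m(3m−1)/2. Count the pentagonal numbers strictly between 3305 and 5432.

13

The n-th pentagonal number is n(3n−1)/2.
Smallest index with value > 3305: n = 48 (giving 3432).
Largest index with value < 5432: n = 60 (giving 5370).
Indices 48 through 60: 13 terms.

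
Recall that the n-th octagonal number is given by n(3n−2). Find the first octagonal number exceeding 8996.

Solve n(3n−2) > 8996 for integer n.
The largest n with value ≤ 8996 is 55 (since 8965 ≤ 8996 < 9296), so the first above is n = 56, value 9296.

9296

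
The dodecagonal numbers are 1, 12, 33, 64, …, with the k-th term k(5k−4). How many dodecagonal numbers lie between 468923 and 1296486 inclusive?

203

The n-th dodecagonal number is n(5n−4).
Smallest index with value ≥ 468923: n = 307 (giving 470017).
Largest index with value ≤ 1296486: n = 509 (giving 1293369).
Indices 307 through 509: 203 terms.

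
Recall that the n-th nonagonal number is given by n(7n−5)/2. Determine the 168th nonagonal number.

98364

The 168th nonagonal number is n(7n−5)/2 with n = 168.
168·(7·168 − 5)/2 = 168·1171/2 = 98364.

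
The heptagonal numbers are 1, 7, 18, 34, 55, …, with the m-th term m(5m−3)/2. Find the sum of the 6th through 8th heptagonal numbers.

341

Σ i(5i−3)/2 = (5Σi² − 3Σi) / 2 over i = 6..8.
Σi = 36 − 15 = 21 and Σi² = 204 − 55 = 149.
(5·149 − 3·21) / 2 = 682/2 = 341.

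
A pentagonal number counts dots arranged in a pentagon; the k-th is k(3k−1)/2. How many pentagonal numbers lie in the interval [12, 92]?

The n-th pentagonal number is n(3n−1)/2.
Smallest index with value ≥ 12: n = 3 (giving 12).
Largest index with value ≤ 92: n = 8 (giving 92).
Indices 3 through 8: 6 terms.

6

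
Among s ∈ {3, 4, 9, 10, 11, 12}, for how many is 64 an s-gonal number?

2

s = 3: P(3, 10) = 55 and P(3, 11) = 66; 64 is not s-gonal.
s = 4: P(4, 8) = 64. ✓
s = 9: P(9, 4) = 46 and P(9, 5) = 75; 64 is not s-gonal.
s = 10: P(10, 4) = 52 and P(10, 5) = 85; 64 is not s-gonal.
s = 11: P(11, 4) = 58 and P(11, 5) = 95; 64 is not s-gonal.
s = 12: P(12, 4) = 64. ✓
Hits: s ∈ {4, 12} → 2.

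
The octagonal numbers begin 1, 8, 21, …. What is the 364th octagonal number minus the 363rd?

2179

Consecutive octagonal numbers differ by 6n − 5: here 6·364 − 5 = 2179.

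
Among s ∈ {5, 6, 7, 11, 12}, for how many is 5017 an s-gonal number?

s = 5: P(5, 58) = 5017. ✓
s = 6: P(6, 50) = 4950 and P(6, 51) = 5151; 5017 is not s-gonal.
s = 7: P(7, 45) = 4995 and P(7, 46) = 5221; 5017 is not s-gonal.
s = 11: P(11, 33) = 4785 and P(11, 34) = 5083; 5017 is not s-gonal.
s = 12: P(12, 32) = 4992 and P(12, 33) = 5313; 5017 is not s-gonal.
Hits: s ∈ {5} → 1.

1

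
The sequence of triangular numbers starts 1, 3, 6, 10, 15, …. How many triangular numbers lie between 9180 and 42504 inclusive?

157

The n-th triangular number is n(n+1)/2.
Smallest index with value ≥ 9180: n = 135 (giving 9180).
Largest index with value ≤ 42504: n = 291 (giving 42486).
Indices 135 through 291: 157 terms.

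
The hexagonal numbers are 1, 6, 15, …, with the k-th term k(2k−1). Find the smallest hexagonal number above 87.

91

Solve n(2n−1) > 87 for integer n.
The largest n with value ≤ 87 is 6 (since 66 ≤ 87 < 91), so the first above is n = 7, value 91.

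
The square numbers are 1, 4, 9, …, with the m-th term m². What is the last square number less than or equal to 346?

Solve n² ≤ 346 for integer n.
n = 18 gives 324 ≤ 346, while n = 19 gives 361 > 346; so the answer is 324.

324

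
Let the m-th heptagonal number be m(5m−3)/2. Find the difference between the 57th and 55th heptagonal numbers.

57·(5·57 − 3)/2 = 8037 and 55·(5·55 − 3)/2 = 7480.
Difference: 8037 − 7480 = 557.

557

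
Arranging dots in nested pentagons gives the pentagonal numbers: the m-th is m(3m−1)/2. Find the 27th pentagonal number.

27·(3·27 − 1)/2 = 27·80/2 = 27·40 = 1080.

1080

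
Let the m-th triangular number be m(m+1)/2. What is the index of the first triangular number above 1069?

46

Solve n(n+1)/2 > 1069 for integer n.
The largest n with value ≤ 1069 is 45 (since 1035 ≤ 1069 < 1081), so the first above is n = 46, value 1081.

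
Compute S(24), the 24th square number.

The 24th square number is n² with n = 24.
24² = 576.

576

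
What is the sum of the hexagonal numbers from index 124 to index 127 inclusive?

Σ i(2i−1) = 2Σi² − Σi over i = 124..127.
Σi = 8128 − 7626 = 502 and Σi² = 690880 − 627874 = 63006.
2·63006 − 1·502 = 125510.

125510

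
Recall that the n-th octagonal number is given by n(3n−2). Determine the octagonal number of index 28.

The 28th octagonal number is n(3n−2) with n = 28.
28·(3·28 − 2) = 28·82 = 2296.

2296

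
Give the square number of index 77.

5929

The 77th square number is n² with n = 77.
77² = 5929.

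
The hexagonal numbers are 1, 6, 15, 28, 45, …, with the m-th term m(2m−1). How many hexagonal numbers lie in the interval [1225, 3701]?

The n-th hexagonal number is n(2n−1).
Smallest index with value ≥ 1225: n = 25 (giving 1225).
Largest index with value ≤ 3701: n = 43 (giving 3655).
Indices 25 through 43: 19 terms.

19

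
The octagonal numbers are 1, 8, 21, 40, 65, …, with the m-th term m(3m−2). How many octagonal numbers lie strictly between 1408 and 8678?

32

The n-th octagonal number is n(3n−2).
Smallest index with value > 1408: n = 23 (giving 1541).
Largest index with value < 8678: n = 54 (giving 8640).
Indices 23 through 54: 32 terms.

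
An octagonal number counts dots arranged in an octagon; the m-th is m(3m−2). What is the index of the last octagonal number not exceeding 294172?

313

Solve n(3n−2) ≤ 294172 for integer n.
n = 313 gives 293281 ≤ 294172, while n = 314 gives 295160 > 294172; so the answer is index 313.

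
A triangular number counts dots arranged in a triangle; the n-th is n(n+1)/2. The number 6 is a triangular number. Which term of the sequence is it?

3

Set n(n+1)/2 = 6, giving n² + n − 12 = 0.
The discriminant is 1 + 8·6 = 49, and √49 = 7.
So n = (-1 + 7) / 2 = 6/2 = 3.
Check: 3·4/2 = 6. ✓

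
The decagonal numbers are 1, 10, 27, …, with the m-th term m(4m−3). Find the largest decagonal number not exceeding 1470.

1387

Solve n(4n−3) ≤ 1470 for integer n.
n = 19 gives 1387 ≤ 1470, while n = 20 gives 1540 > 1470; so the answer is 1387.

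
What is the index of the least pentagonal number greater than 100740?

Solve n(3n−1)/2 > 100740 for integer n.
The largest n with value ≤ 100740 is 259 (since 100492 ≤ 100740 < 101270), so the first above is n = 260, value 101270.

260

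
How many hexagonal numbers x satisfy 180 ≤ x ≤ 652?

The n-th hexagonal number is n(2n−1).
Smallest index with value ≥ 180: n = 10 (giving 190).
Largest index with value ≤ 652: n = 18 (giving 630).
Indices 10 through 18: 9 terms.

9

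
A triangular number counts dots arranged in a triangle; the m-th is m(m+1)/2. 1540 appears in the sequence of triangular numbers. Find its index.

55

Set n(n+1)/2 = 1540, giving n² + n − 3080 = 0.
So n = (-1 + 111) / 2 = 110/2 = 55.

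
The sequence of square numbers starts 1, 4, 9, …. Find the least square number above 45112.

45369

Solve n² > 45112 for integer n.
The largest n with value ≤ 45112 is 212 (since 44944 ≤ 45112 < 45369), so the first above is n = 213, value 45369.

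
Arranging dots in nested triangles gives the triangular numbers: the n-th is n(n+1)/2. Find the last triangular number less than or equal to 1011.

990

Solve n(n+1)/2 ≤ 1011 for integer n.
n = 44 gives 990 ≤ 1011, while n = 45 gives 1035 > 1011; so the answer is 990.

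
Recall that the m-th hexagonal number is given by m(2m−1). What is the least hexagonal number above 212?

231

Solve n(2n−1) > 212 for integer n.
The largest n with value ≤ 212 is 10 (since 190 ≤ 212 < 231), so the first above is n = 11, value 231.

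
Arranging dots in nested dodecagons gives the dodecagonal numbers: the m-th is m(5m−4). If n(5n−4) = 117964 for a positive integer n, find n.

154

Set n(5n−4) = 117964, giving 5n² − 4n − 117964 = 0.
The discriminant is 16 + 20·117964 = 2359296, and √2359296 = 1536.
So n = (4 + 1536) / 10 = 1540/10 = 154.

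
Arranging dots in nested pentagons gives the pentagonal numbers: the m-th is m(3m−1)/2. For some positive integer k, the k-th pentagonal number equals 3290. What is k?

47

Set n(3n−1)/2 = 3290, giving 3n² − n − 6580 = 0.
So n = (1 + 281) / 6 = 282/6 = 47.
Check: 47·(3·47 − 1)/2 = 3290. ✓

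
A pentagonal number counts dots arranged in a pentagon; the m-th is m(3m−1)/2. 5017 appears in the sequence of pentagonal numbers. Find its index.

58

Set n(3n−1)/2 = 5017, giving 3n² − n − 10034 = 0.
The discriminant is 1 + 24·5017 = 120409, and √120409 = 347.
So n = (1 + 347) / 6 = 348/6 = 58.
Check: 58·(3·58 − 1)/2 = 5017. ✓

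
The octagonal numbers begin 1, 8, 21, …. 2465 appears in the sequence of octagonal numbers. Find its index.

29

Set n(3n−2) = 2465, giving 3n² − 2n − 2465 = 0.
So n = (2 + 172) / 6 = 174/6 = 29.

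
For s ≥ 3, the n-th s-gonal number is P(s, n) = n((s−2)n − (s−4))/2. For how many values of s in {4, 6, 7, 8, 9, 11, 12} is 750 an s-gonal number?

s = 4: P(4, 27) = 729 and P(4, 28) = 784; 750 is not s-gonal.
s = 6: P(6, 19) = 703 and P(6, 20) = 780; 750 is not s-gonal.
s = 7: P(7, 17) = 697 and P(7, 18) = 783; 750 is not s-gonal.
s = 8: P(8, 16) = 736 and P(8, 17) = 833; 750 is not s-gonal.
s = 9: P(9, 15) = 750. ✓
s = 11: P(11, 13) = 715 and P(11, 14) = 833; 750 is not s-gonal.
s = 12: P(12, 12) = 672 and P(12, 13) = 793; 750 is not s-gonal.
Hits: s ∈ {9} → 1.

1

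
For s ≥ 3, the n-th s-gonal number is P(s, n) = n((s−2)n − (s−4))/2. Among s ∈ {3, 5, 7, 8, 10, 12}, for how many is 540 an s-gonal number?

s = 3: P(3, 32) = 528 and P(3, 33) = 561; 540 is not s-gonal.
s = 5: P(5, 19) = 532 and P(5, 20) = 590; 540 is not s-gonal.
s = 7: P(7, 15) = 540. ✓
s = 8: P(8, 13) = 481 and P(8, 14) = 560; 540 is not s-gonal.
s = 10: P(10, 12) = 540. ✓
s = 12: P(12, 10) = 460 and P(12, 11) = 561; 540 is not s-gonal.
Hits: s ∈ {7, 10} → 2.

2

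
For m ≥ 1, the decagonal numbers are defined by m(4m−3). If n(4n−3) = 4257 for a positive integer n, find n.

33

Set n(4n−3) = 4257, giving 4n² − 3n − 4257 = 0.
So n = (3 + 261) / 8 = 264/8 = 33.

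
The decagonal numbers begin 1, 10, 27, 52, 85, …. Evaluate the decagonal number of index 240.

240·(4·240 − 3) = 240·957 = 229680.

229680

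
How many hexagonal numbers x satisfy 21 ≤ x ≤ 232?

8

The n-th hexagonal number is n(2n−1).
Smallest index with value ≥ 21: n = 4 (giving 28).
Largest index with value ≤ 232: n = 11 (giving 231).
Indices 4 through 11: 8 terms.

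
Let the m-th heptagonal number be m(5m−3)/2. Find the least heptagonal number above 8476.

8614

Solve n(5n−3)/2 > 8476 for integer n.
The largest n with value ≤ 8476 is 58 (since 8323 ≤ 8476 < 8614), so the first above is n = 59, value 8614.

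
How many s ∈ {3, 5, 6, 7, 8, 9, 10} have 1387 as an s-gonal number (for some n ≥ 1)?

s = 3: P(3, 52) = 1378 and P(3, 53) = 1431; 1387 is not s-gonal.
s = 5: P(5, 30) = 1335 and P(5, 31) = 1426; 1387 is not s-gonal.
s = 6: P(6, 26) = 1326 and P(6, 27) = 1431; 1387 is not s-gonal.
s = 7: P(7, 23) = 1288 and P(7, 24) = 1404; 1387 is not s-gonal.
s = 8: P(8, 21) = 1281 and P(8, 22) = 1408; 1387 is not s-gonal.
s = 9: P(9, 20) = 1350 and P(9, 21) = 1491; 1387 is not s-gonal.
s = 10: P(10, 19) = 1387. ✓
Hits: s ∈ {10} → 1.

1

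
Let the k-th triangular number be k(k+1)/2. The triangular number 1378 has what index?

52

Set n(n+1)/2 = 1378, giving n² + n − 2756 = 0.
The discriminant is 1 + 8·1378 = 11025, and √11025 = 105.
So n = (-1 + 105) / 2 = 104/2 = 52.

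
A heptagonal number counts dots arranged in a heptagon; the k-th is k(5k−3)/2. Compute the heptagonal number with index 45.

The 45th heptagonal number is n(5n−3)/2 with n = 45.
45·(5·45 − 3)/2 = 45·222/2 = 45·111 = 4995.

4995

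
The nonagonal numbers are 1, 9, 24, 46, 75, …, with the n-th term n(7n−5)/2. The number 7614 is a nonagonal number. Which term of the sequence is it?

47

Set n(7n−5)/2 = 7614, giving 7n² − 5n − 15228 = 0.
The discriminant is 25 + 56·7614 = 426409, and √426409 = 653.
So n = (5 + 653) / 14 = 658/14 = 47.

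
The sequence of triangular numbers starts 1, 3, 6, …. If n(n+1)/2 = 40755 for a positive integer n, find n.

285

Set n(n+1)/2 = 40755, giving n² + n − 81510 = 0.
The discriminant is 1 + 8·40755 = 326041, and √326041 = 571.
So n = (-1 + 571) / 2 = 570/2 = 285.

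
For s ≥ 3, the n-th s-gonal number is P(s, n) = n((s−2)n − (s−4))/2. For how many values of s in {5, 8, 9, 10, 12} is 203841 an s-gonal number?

1

s = 5: P(5, 368) = 202952 and P(5, 369) = 204057; 203841 is not s-gonal.
s = 8: P(8, 261) = 203841. ✓
s = 9: P(9, 241) = 202681 and P(9, 242) = 204369; 203841 is not s-gonal.
s = 10: P(10, 226) = 203626 and P(10, 227) = 205435; 203841 is not s-gonal.
s = 12: P(12, 202) = 203212 and P(12, 203) = 205233; 203841 is not s-gonal.
Hits: s ∈ {8} → 1.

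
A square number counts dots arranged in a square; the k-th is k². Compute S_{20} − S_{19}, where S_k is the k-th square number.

39

n² − (n−1)² = 2n − 1, so 20² − 19² = 2·20 − 1 = 39.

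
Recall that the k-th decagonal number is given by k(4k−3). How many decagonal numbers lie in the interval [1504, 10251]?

The n-th decagonal number is n(4n−3).
Smallest index with value ≥ 1504: n = 20 (giving 1540).
Largest index with value ≤ 10251: n = 51 (giving 10251).
Indices 20 through 51: 32 terms.

32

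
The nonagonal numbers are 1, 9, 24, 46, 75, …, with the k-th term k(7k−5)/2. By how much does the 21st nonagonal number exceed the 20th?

Consecutive nonagonal numbers differ by 7n − 6: here 7·21 − 6 = 141.

141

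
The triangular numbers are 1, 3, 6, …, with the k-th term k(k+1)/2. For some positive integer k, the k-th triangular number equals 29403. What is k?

Set n(n+1)/2 = 29403, giving n² + n − 58806 = 0.
So n = (-1 + 485) / 2 = 484/2 = 242.
Check: 242·243/2 = 29403. ✓

242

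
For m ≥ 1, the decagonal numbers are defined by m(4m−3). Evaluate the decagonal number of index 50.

9850

The 50th decagonal number is n(4n−3) with n = 50.
50·(4·50 − 3) = 50·197 = 9850.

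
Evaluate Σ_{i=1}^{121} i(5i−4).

Σ i(5i−4) = 5Σi² − 4Σi over i = 1..121.
Σi = 7381 and Σi² = 597861.
5·597861 − 4·7381 = 2959781.

2959781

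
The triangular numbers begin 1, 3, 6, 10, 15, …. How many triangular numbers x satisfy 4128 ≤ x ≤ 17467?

96

The n-th triangular number is n(n+1)/2.
Smallest index with value ≥ 4128: n = 91 (giving 4186).
Largest index with value ≤ 17467: n = 186 (giving 17391).
Indices 91 through 186: 96 terms.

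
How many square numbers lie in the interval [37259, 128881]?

The n-th square number is n².
Smallest index with value ≥ 37259: n = 194 (giving 37636).
Largest index with value ≤ 128881: n = 359 (giving 128881).
Indices 194 through 359: 166 terms.

166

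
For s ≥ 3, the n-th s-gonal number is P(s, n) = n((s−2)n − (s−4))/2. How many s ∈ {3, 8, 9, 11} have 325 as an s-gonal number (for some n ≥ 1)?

2

s = 3: P(3, 25) = 325. ✓
s = 8: P(8, 10) = 280 and P(8, 11) = 341; 325 is not s-gonal.
s = 9: P(9, 10) = 325. ✓
s = 11: P(11, 8) = 260 and P(11, 9) = 333; 325 is not s-gonal.
Hits: s ∈ {3, 9} → 2.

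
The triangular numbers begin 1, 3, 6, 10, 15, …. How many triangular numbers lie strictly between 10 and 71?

7

The n-th triangular number is n(n+1)/2.
Smallest index with value > 10: n = 5 (giving 15).
Largest index with value < 71: n = 11 (giving 66).
Indices 5 through 11: 7 terms.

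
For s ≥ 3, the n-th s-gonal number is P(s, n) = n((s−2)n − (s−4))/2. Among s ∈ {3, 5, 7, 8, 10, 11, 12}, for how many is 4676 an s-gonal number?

s = 3: P(3, 96) = 4656 and P(3, 97) = 4753; 4676 is not s-gonal.
s = 5: P(5, 56) = 4676. ✓
s = 7: P(7, 43) = 4558 and P(7, 44) = 4774; 4676 is not s-gonal.
s = 8: P(8, 39) = 4485 and P(8, 40) = 4720; 4676 is not s-gonal.
s = 10: P(10, 34) = 4522 and P(10, 35) = 4795; 4676 is not s-gonal.
s = 11: P(11, 32) = 4496 and P(11, 33) = 4785; 4676 is not s-gonal.
s = 12: P(12, 30) = 4380 and P(12, 31) = 4681; 4676 is not s-gonal.
Hits: s ∈ {5} → 1.

1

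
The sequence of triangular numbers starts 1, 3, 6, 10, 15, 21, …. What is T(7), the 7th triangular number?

The 7th triangular number is n(n+1)/2 with n = 7.
7·8/2 = 56/2 = 28.

28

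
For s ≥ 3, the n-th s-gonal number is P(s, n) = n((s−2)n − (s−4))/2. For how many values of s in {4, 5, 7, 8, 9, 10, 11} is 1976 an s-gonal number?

1

s = 4: P(4, 44) = 1936 and P(4, 45) = 2025; 1976 is not s-gonal.
s = 5: P(5, 36) = 1926 and P(5, 37) = 2035; 1976 is not s-gonal.
s = 7: P(7, 28) = 1918 and P(7, 29) = 2059; 1976 is not s-gonal.
s = 8: P(8, 26) = 1976. ✓
s = 9: P(9, 24) = 1956 and P(9, 25) = 2125; 1976 is not s-gonal.
s = 10: P(10, 22) = 1870 and P(10, 23) = 2047; 1976 is not s-gonal.
s = 11: P(11, 21) = 1911 and P(11, 22) = 2101; 1976 is not s-gonal.
Hits: s ∈ {8} → 1.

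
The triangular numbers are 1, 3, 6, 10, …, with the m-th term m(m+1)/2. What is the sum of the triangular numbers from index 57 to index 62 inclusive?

10808

Σ i(i+1)/2 = (Σi² + Σi) / 2 over i = 57..62.
Σi = 1953 − 1596 = 357 and Σi² = 81375 − 60116 = 21259.
(1·21259 + 1·357) / 2 = 21616/2 = 10808.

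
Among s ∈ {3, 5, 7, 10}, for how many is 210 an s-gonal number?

2

s = 3: P(3, 20) = 210. ✓
s = 5: P(5, 12) = 210. ✓
s = 7: P(7, 9) = 189 and P(7, 10) = 235; 210 is not s-gonal.
s = 10: P(10, 7) = 175 and P(10, 8) = 232; 210 is not s-gonal.
Hits: s ∈ {3, 5} → 2.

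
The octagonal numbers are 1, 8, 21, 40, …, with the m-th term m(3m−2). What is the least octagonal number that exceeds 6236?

Solve n(3n−2) > 6236 for integer n.
The largest n with value ≤ 6236 is 45 (since 5985 ≤ 6236 < 6256), so the first above is n = 46, value 6256.

6256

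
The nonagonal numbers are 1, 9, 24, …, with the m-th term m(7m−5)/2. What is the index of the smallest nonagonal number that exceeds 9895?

54

Solve n(7n−5)/2 > 9895 for integer n.
The largest n with value ≤ 9895 is 53 (since 9699 ≤ 9895 < 10071), so the first above is n = 54, value 10071.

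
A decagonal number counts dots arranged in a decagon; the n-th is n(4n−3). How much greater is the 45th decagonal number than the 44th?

353

Consecutive decagonal numbers differ by 8n − 7: here 8·45 − 7 = 353.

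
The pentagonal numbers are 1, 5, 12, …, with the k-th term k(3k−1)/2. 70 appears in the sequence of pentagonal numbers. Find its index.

Set n(3n−1)/2 = 70, giving 3n² − n − 140 = 0.
The discriminant is 1 + 24·70 = 1681, and √1681 = 41.
So n = (1 + 41) / 6 = 42/6 = 7.
Check: 7·(3·7 − 1)/2 = 70. ✓

7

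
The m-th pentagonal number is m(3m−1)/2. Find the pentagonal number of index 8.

92

The 8th pentagonal number is n(3n−1)/2 with n = 8.
8·(3·8 − 1)/2 = 8·23/2 = 92.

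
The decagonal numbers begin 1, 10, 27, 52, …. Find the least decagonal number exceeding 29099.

29326

Solve n(4n−3) > 29099 for integer n.
The largest n with value ≤ 29099 is 85 (since 28645 ≤ 29099 < 29326), so the first above is n = 86, value 29326.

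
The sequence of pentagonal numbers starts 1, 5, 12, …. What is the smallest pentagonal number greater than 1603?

1617

Solve n(3n−1)/2 > 1603 for integer n.
The largest n with value ≤ 1603 is 32 (since 1520 ≤ 1603 < 1617), so the first above is n = 33, value 1617.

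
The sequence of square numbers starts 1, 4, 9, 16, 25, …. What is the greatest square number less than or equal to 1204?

Solve n² ≤ 1204 for integer n.
n = 34 gives 1156 ≤ 1204, while n = 35 gives 1225 > 1204; so the answer is 1156.

1156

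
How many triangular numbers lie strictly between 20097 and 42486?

91

The n-th triangular number is n(n+1)/2.
Smallest index with value > 20097: n = 200 (giving 20100).
Largest index with value < 42486: n = 290 (giving 42195).
Indices 200 through 290: 91 terms.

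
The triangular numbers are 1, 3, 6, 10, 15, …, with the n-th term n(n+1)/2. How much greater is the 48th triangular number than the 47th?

Consecutive triangular numbers differ by n: T_{48} − T_{47} = 48.

48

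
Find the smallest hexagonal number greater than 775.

780

Solve n(2n−1) > 775 for integer n.
The largest n with value ≤ 775 is 19 (since 703 ≤ 775 < 780), so the first above is n = 20, value 780.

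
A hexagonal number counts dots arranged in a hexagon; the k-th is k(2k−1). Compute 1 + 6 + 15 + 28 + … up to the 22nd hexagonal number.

7337

Σ i(2i−1) = 2Σi² − Σi over i = 1..22.
Σi = 253 and Σi² = 3795.
2·3795 − 1·253 = 7337.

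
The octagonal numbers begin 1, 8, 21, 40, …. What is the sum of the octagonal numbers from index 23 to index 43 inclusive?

69531

Σ i(3i−2) = 3Σi² − 2Σi over i = 23..43.
Σi = 946 − 253 = 693 and Σi² = 27434 − 3795 = 23639.
3·23639 − 2·693 = 69531.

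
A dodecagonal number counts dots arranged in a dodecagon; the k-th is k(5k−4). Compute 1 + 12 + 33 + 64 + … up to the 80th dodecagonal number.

Σ i(5i−4) = 5Σi² − 4Σi over i = 1..80.
Σi = 3240 and Σi² = 173880.
5·173880 − 4·3240 = 856440.

856440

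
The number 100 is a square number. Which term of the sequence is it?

10

We need n² = 100, so n = √100 = 10.
Check: 10² = 100. ✓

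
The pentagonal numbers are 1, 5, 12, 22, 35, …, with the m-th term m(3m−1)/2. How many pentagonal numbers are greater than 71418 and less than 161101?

109

The n-th pentagonal number is n(3n−1)/2.
Smallest index with value > 71418: n = 219 (giving 71832).
Largest index with value < 161101: n = 327 (giving 160230).
Indices 219 through 327: 109 terms.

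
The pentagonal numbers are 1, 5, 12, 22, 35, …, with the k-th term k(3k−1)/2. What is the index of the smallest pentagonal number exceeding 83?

8

Solve n(3n−1)/2 > 83 for integer n.
The largest n with value ≤ 83 is 7 (since 70 ≤ 83 < 92), so the first above is n = 8, value 92.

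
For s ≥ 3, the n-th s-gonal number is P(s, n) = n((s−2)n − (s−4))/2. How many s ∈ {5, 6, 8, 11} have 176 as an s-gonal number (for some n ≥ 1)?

2

s = 5: P(5, 11) = 176. ✓
s = 6: P(6, 9) = 153 and P(6, 10) = 190; 176 is not s-gonal.
s = 8: P(8, 8) = 176. ✓
s = 11: P(11, 6) = 141 and P(11, 7) = 196; 176 is not s-gonal.
Hits: s ∈ {5, 8} → 2.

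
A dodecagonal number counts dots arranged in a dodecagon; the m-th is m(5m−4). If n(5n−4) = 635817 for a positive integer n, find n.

Set n(5n−4) = 635817, giving 5n² − 4n − 635817 = 0.
So n = (4 + 3566) / 10 = 3570/10 = 357.
Check: 357·(5·357 − 4) = 635817. ✓

357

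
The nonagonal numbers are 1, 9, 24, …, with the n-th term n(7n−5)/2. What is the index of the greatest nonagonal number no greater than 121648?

186

Solve n(7n−5)/2 ≤ 121648 for integer n.
n = 186 gives 120621 ≤ 121648, while n = 187 gives 121924 > 121648; so the answer is index 186.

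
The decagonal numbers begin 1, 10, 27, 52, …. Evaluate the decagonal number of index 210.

175770

210·(4·210 − 3) = 210·837 = 175770.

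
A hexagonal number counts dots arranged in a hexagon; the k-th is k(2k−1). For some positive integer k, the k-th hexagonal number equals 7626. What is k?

Set n(2n−1) = 7626, giving 2n² − n − 7626 = 0.
The discriminant is 1 + 8·7626 = 61009, and √61009 = 247.
So n = (1 + 247) / 4 = 248/4 = 62.

62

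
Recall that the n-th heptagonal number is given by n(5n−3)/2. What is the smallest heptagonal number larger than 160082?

Solve n(5n−3)/2 > 160082 for integer n.
The largest n with value ≤ 160082 is 253 (since 159643 ≤ 160082 < 160909), so the first above is n = 254, value 160909.

160909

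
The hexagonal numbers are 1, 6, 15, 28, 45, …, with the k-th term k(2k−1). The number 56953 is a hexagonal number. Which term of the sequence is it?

Set n(2n−1) = 56953, giving 2n² − n − 56953 = 0.
The discriminant is 1 + 8·56953 = 455625, and √455625 = 675.
So n = (1 + 675) / 4 = 676/4 = 169.

169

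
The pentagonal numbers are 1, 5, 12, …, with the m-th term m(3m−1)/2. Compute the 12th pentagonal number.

The 12th pentagonal number is n(3n−1)/2 with n = 12.
12·(3·12 − 1)/2 = 12·35/2 = 210.

210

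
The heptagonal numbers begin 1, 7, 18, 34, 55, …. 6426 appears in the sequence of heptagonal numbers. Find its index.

51

Set n(5n−3)/2 = 6426, giving 5n² − 3n − 12852 = 0.
The discriminant is 9 + 40·6426 = 257049, and √257049 = 507.
So n = (3 + 507) / 10 = 510/10 = 51.
Check: 51·(5·51 − 3)/2 = 6426. ✓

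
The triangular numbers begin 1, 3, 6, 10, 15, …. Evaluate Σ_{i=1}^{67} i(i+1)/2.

Σ i(i+1)/2 = (Σi² + Σi) / 2 over i = 1..67.
Σi = 2278 and Σi² = 102510.
(1·102510 + 1·2278) / 2 = 104788/2 = 52394.

52394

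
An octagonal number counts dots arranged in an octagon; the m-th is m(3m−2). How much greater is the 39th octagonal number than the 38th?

229

Consecutive octagonal numbers differ by 6n − 5: here 6·39 − 5 = 229.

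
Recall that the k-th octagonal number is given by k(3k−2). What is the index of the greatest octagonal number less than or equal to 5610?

Solve n(3n−2) ≤ 5610 for integer n.
n = 43 gives 5461 ≤ 5610, while n = 44 gives 5720 > 5610; so the answer is index 43.

43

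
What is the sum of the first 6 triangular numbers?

Σ i(i+1)/2 = (Σi² + Σi) / 2 over i = 1..6.
Σi = 21 and Σi² = 91.
(1·91 + 1·21) / 2 = 112/2 = 56.

56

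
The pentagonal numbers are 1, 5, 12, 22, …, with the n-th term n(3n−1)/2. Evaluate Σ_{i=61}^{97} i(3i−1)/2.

351241

Σ i(3i−1)/2 = (3Σi² − Σi) / 2 over i = 61..97.
Σi = 4753 − 1830 = 2923 and Σi² = 308945 − 73810 = 235135.
(3·235135 − 1·2923) / 2 = 702482/2 = 351241.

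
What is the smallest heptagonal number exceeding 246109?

247590

Solve n(5n−3)/2 > 246109 for integer n.
The largest n with value ≤ 246109 is 314 (since 246019 ≤ 246109 < 247590), so the first above is n = 315, value 247590.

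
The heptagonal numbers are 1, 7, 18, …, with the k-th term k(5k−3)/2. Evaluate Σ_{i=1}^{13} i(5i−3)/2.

1911

Σ i(5i−3)/2 = (5Σi² − 3Σi) / 2 over i = 1..13.
Σi = 91 and Σi² = 819.
(5·819 − 3·91) / 2 = 3822/2 = 1911.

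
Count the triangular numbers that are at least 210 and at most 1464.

34

The n-th triangular number is n(n+1)/2.
Smallest index with value ≥ 210: n = 20 (giving 210).
Largest index with value ≤ 1464: n = 53 (giving 1431).
Indices 20 through 53: 34 terms.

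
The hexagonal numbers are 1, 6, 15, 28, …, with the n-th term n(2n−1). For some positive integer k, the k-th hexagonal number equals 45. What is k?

Set n(2n−1) = 45, giving 2n² − n − 45 = 0.
So n = (1 + 19) / 4 = 20/4 = 5.

5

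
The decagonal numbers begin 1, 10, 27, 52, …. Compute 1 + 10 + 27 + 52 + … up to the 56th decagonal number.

235676

Σ i(4i−3) = 4Σi² − 3Σi over i = 1..56.
Σi = 1596 and Σi² = 60116.
4·60116 − 3·1596 = 235676.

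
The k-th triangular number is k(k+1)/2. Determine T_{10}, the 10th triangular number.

55

10·11/2 = 110/2 = 55.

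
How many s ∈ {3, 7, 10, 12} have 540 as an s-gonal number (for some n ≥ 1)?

2

s = 3: P(3, 32) = 528 and P(3, 33) = 561; 540 is not s-gonal.
s = 7: P(7, 15) = 540. ✓
s = 10: P(10, 12) = 540. ✓
s = 12: P(12, 10) = 460 and P(12, 11) = 561; 540 is not s-gonal.
Hits: s ∈ {7, 10} → 2.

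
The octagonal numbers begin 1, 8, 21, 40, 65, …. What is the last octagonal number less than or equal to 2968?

2821

Solve n(3n−2) ≤ 2968 for integer n.
n = 31 gives 2821 ≤ 2968, while n = 32 gives 3008 > 2968; so the answer is 2821.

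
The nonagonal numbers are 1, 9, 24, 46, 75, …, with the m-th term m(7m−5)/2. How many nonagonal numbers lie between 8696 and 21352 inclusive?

28

The n-th nonagonal number is n(7n−5)/2.
Smallest index with value ≥ 8696: n = 51 (giving 8976).
Largest index with value ≤ 21352: n = 78 (giving 21099).
Indices 51 through 78: 28 terms.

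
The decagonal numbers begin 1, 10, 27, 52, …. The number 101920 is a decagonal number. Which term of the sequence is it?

Set n(4n−3) = 101920, giving 4n² − 3n − 101920 = 0.
The discriminant is 9 + 16·101920 = 1630729, and √1630729 = 1277.
So n = (3 + 1277) / 8 = 1280/8 = 160.
Check: 160·(4·160 − 3) = 101920. ✓

160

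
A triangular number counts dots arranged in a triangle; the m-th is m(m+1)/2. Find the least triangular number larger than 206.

Solve n(n+1)/2 > 206 for integer n.
The largest n with value ≤ 206 is 19 (since 190 ≤ 206 < 210), so the first above is n = 20, value 210.

210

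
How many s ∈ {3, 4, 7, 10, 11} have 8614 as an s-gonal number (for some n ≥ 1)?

1

s = 3: P(3, 130) = 8515 and P(3, 131) = 8646; 8614 is not s-gonal.
s = 4: P(4, 92) = 8464 and P(4, 93) = 8649; 8614 is not s-gonal.
s = 7: P(7, 59) = 8614. ✓
s = 10: P(10, 46) = 8326 and P(10, 47) = 8695; 8614 is not s-gonal.
s = 11: P(11, 44) = 8558 and P(11, 45) = 8955; 8614 is not s-gonal.
Hits: s ∈ {7} → 1.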